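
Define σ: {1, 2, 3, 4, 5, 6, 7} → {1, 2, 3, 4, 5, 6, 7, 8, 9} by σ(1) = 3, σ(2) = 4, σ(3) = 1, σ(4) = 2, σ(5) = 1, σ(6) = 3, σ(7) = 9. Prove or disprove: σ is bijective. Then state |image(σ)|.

5

σ(3) = 1 = σ(5) with 3 ≠ 5, so σ is not injective, hence not bijective.
The image of σ is {1, 2, 3, 4, 9}, which has 5 elements.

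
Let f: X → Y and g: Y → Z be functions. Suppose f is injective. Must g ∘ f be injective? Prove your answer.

No. Take X = Y = Z = {0, 1, 2}, f = identity (injective), and g(x) = 0 for every x.
Then (g ∘ f)(0) = 0 = (g ∘ f)(2) with 0 ≠ 2, so g ∘ f is not injective.

not injective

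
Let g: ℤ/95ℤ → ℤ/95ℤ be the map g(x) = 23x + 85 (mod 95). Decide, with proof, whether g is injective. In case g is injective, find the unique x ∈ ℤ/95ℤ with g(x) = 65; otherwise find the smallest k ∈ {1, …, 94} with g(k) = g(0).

Suppose g(x_1) = g(x_2) in ℤ/95ℤ. Then 23x_1 + 85 ≡ 23x_2 + 85 (mod 95), therefore 23(x_1 − x_2) ≡ 0 (mod 95).
Since gcd(23, 95) = 1, 23 is invertible modulo 95, so x_1 − x_2 ≡ 0 (mod 95), i.e. x_1 = x_2.
So g is injective.
We now compute 23⁻¹ mod 95 explicitly. Euclid's algorithm: 95 = 4·23 + 3, 23 = 7·3 + 2, 3 = 1·2 + 1; back-substituting gives 1 = 62·23 − 15·95, so 23⁻¹ ≡ 62 (mod 95).
Since g is injective, we find g⁻¹(65): we need 23x ≡ 65 − 85 ≡ 75 (mod 95). Using 23⁻¹ = 62: x ≡ 62·75 = 4650 = 48·95 + 90, so x = 90.
Check: g(90) = 23·90 + 85 = 2155 = 22·95 + 65 ≡ 65 (mod 95).

90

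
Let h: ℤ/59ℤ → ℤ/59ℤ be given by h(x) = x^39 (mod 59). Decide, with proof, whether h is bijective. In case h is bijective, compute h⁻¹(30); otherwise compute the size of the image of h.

Since 59 is prime, the nonzero elements of ℤ/59ℤ form a cyclic group of order 58.
As gcd(39, 58) = 1, raising to the 39th power is a bijection on this group: if s^39 ≡ t^39 then (st^{−1})^39 = 1, and the only element of order dividing gcd(39, 58) = 1 is 1, so s = t.
With h(0) = 0 this makes h injective on all of ℤ/59ℤ, hence bijective (finite equal-size domain and codomain). In particular h is bijective.
Since h is bijective, we find the preimage of 30. The inverse of x ↦ x^39 on (ℤ/59ℤ)^× is x ↦ x^3, because 39·3 = 117 = 2·58 + 1 ≡ 1 (mod 58) and x^{58} = 1 for x ≠ 0 (Fermat). So h⁻¹(30) = 30^3 mod 59.
Repeated squaring mod 59: 30^1 ≡ 30, 30^2 ≡ 30² = 900 ≡ 15. Since 3 = 2 + 1, 30^3 ≡ 15·30: 15·30 = 450 ≡ 37. So 30^3 ≡ 37 (mod 59).
Hence h⁻¹(30) = 37.

37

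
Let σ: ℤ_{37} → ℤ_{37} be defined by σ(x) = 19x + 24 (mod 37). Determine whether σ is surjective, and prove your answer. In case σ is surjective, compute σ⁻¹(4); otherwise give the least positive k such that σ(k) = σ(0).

34

Since gcd(19, 37) = 1, 19 is invertible modulo 37. Euclid's algorithm: 37 = 1·19 + 18, 19 = 1·18 + 1; back-substituting gives 1 = 2·19 − 1·37, so 19⁻¹ ≡ 2 (mod 37).
Then y ↦ 2(y − 24) is a two-sided inverse to σ, so every y ∈ ℤ_{37} has a preimage.
Thus σ is surjective.
Since σ is surjective, we compute σ⁻¹(4): solve 19x + 24 ≡ 4 (mod 37), i.e. 19x ≡ 17 (mod 37).
Multiplying by 19⁻¹ = 2 gives x ≡ 2·17 = 34 ≡ 34 (mod 37).
Check: σ(34) = 19·34 + 24 = 670 = 18·37 + 4 ≡ 4 (mod 37).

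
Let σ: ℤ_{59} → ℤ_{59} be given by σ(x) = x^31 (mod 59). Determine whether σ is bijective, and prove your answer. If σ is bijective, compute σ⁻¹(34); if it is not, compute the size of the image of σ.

Since 59 is prime, the nonzero elements of ℤ_{59} form a cyclic group of order 58.
As gcd(31, 58) = 1, raising to the 31st power is a bijection on this group: if s^31 ≡ t^31 then (st^{−1})^31 = 1, and the only element of order dividing gcd(31, 58) = 1 is 1, so s = t.
With σ(0) = 0 this makes σ injective on all of ℤ_{59}, hence bijective (finite equal-size domain and codomain). In particular σ is bijective.
Since σ is bijective, we find the preimage of 34. The inverse of x ↦ x^31 on (ℤ_{59})^× is x ↦ x^15, because 31·15 = 465 = 8·58 + 1 ≡ 1 (mod 58) and x^{58} = 1 for x ≠ 0 (Fermat). So σ⁻¹(34) = 34^15 mod 59.
Repeated squaring mod 59: 34^1 ≡ 34, 34^2 ≡ 34² = 1156 ≡ 35, 34^4 ≡ 35² = 1225 ≡ 45, 34^8 ≡ 45² = 2025 ≡ 19. Since 15 = 8 + 4 + 2 + 1, 34^15 ≡ 19·45·35·34: 19·45 = 855 ≡ 29, then 29·35 = 1015 ≡ 12, then 12·34 = 408 ≡ 54. So 34^15 ≡ 54 (mod 59).
Hence σ⁻¹(34) = 54.

54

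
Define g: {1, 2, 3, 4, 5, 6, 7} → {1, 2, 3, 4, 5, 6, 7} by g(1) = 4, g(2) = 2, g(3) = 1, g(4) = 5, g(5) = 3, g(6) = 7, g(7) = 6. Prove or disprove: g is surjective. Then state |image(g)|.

7

Every element of the codomain has a preimage: 1 = g(3), 2 = g(2), 3 = g(5), 4 = g(1), 5 = g(4), 6 = g(7), 7 = g(6).
So g is surjective.
The image of g is {1, 2, 3, 4, 5, 6, 7}, which has 7 elements.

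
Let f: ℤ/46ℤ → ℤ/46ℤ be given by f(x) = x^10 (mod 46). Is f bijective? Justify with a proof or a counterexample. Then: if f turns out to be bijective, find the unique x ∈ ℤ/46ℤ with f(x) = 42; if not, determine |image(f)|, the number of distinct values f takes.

24

f(22): Repeated squaring mod 46: 22^1 ≡ 22, 22^2 ≡ 22² = 484 ≡ 24, 22^4 ≡ 24² = 576 ≡ 24, 22^8 ≡ 24² = 576 ≡ 24. Since 10 = 8 + 2, 22^10 ≡ 24·24: 24·24 = 576 ≡ 24. So 22^10 ≡ 24 (mod 46).
f(24): Repeated squaring mod 46: 24^1 ≡ 24, 24^2 ≡ 24² = 576 ≡ 24, 24^4 ≡ 24² = 576 ≡ 24, 24^8 ≡ 24² = 576 ≡ 24. Since 10 = 8 + 2, 24^10 ≡ 24·24: 24·24 = 576 ≡ 24. So 24^10 ≡ 24 (mod 46).
So f(22) = f(24) = 24 while 22 ≠ 24, hence f is not injective, hence not bijective.
Since f is not bijective, we determine |image(f)|. Computing x^10 mod 46 for each x (by repeated squaring, reducing mod 46 at every step), the values f(0), f(1), …, f(45) are: 0, 1, 12, 31, 6, 9, 4, 13, 26, 41, 16, 25, 2, 39, 18, 3, 36, 27, 32, 29, 8, 35, 24, 23, 24, 35, 8, 29, 32, 27, 36, 3, 18, 39, 2, 25, 16, 41, 26, 13, 4, 9, 6, 31, 12, 1.
The distinct values are {0, 1, 2, 3, 4, 6, 8, 9, 12, 13, 16, 18, 23, 24, 25, 26, 27, 29, 31, 32, 35, 36, 39, 41}; there are 24 of them.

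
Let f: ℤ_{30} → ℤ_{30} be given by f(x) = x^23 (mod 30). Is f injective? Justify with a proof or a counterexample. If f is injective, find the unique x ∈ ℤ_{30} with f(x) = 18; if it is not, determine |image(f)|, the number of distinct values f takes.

12

Computing x^23 mod 30 for each x (by repeated squaring, reducing mod 30 at every step), the values f(0), f(1), …, f(29) are: 0, 1, 8, 27, 4, 5, 6, 13, 2, 9, 10, 11, 18, 7, 14, 15, 16, 23, 12, 19, 20, 21, 28, 17, 24, 25, 26, 3, 22, 29.
Every element of ℤ_{30} appears exactly once in this list, so f is a bijection, and in particular injective.
Since f is injective, we read off the preimage of 18 from the same table: f(12) = 18, so f⁻¹(18) = 12.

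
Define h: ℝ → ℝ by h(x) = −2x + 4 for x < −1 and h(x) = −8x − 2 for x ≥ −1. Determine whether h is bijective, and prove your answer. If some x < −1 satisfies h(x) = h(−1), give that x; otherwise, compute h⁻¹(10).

Both pieces are strictly decreasing (slopes −2 and −8), so each is injective on its own interval.
The left piece maps (−∞, −1) onto (6, ∞); the right piece maps [−1, ∞) onto (−∞, 6].
Since 6 = 6, the images partition ℝ: h is injective and surjective, hence bijective.
Because the two images are disjoint, no x < −1 has h(x) = h(−1), so we compute h⁻¹(10): 10 lies in (6, ∞), so solve −2x + 4 = 10: x = (10 − 4)/(−2) = −3.

-3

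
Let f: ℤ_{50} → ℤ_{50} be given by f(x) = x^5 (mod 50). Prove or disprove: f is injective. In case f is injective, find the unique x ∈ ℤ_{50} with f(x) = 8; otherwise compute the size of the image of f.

10

f(0) = 0^5 = 0.
f(10): Repeated squaring mod 50: 10^1 ≡ 10, 10^2 ≡ 10² = 100 ≡ 0, 10^4 ≡ 0² = 0. Since 5 = 4 + 1, 10^5 ≡ 0·10: 0·10 = 0. So 10^5 ≡ 0 (mod 50).
So f(0) = f(10) = 0 while 0 ≠ 10, hence f is not injective.
Since f is not injective, we determine |image(f)|. Computing x^5 mod 50 for each x (by repeated squaring, reducing mod 50 at every step), the values f(0), f(1), …, f(49) are: 0, 1, 32, 43, 24, 25, 26, 7, 18, 49, 0, 1, 32, 43, 24, 25, 26, 7, 18, 49, 0, 1, 32, 43, 24, 25, 26, 7, 18, 49, 0, 1, 32, 43, 24, 25, 26, 7, 18, 49, 0, 1, 32, 43, 24, 25, 26, 7, 18, 49.
The distinct values are {0, 1, 7, 18, 24, 25, 26, 32, 43, 49}; there are 10 of them.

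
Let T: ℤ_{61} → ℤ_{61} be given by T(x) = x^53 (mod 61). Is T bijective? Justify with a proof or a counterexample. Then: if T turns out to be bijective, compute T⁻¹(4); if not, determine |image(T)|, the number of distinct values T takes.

45

Since 61 is prime, the nonzero elements of ℤ_{61} form a cyclic group of order 60.
As gcd(53, 60) = 1, raising to the 53rd power is a bijection on this group: if u^53 ≡ v^53 then (uv^{−1})^53 = 1, and the only element of order dividing gcd(53, 60) = 1 is 1, so u = v.
With T(0) = 0 this makes T injective on all of ℤ_{61}, hence bijective (finite equal-size domain and codomain). In particular T is bijective.
Since T is bijective, we find the preimage of 4. The inverse of x ↦ x^53 on (ℤ_{61})^× is x ↦ x^17, because 53·17 = 901 = 15·60 + 1 ≡ 1 (mod 60) and x^{60} = 1 for x ≠ 0 (Fermat). So T⁻¹(4) = 4^17 mod 61.
Repeated squaring mod 61: 4^1 ≡ 4, 4^2 ≡ 4² = 16, 4^4 ≡ 16² = 256 ≡ 12, 4^8 ≡ 12² = 144 ≡ 22, 4^16 ≡ 22² = 484 ≡ 57. Since 17 = 16 + 1, 4^17 ≡ 57·4: 57·4 = 228 ≡ 45. So 4^17 ≡ 45 (mod 61).
Hence T⁻¹(4) = 45.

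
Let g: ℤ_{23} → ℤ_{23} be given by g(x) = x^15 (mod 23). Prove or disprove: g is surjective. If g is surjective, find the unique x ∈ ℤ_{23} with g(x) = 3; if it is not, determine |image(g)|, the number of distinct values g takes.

4

Since 23 is prime, the nonzero elements of ℤ_{23} form a cyclic group of order 22.
As gcd(15, 22) = 1, raising to the 15th power is a bijection on this group: if x_1^15 ≡ x_2^15 then (x_1x_2^{−1})^15 = 1, and the only element of order dividing gcd(15, 22) = 1 is 1, so x_1 = x_2.
With g(0) = 0 this makes g injective on all of ℤ_{23}, hence bijective (finite equal-size domain and codomain). In particular g is surjective.
Since g is surjective, we find the preimage of 3. The inverse of x ↦ x^15 on (ℤ_{23})^× is x ↦ x^3, because 15·3 = 45 = 2·22 + 1 ≡ 1 (mod 22) and x^{22} = 1 for x ≠ 0 (Fermat). So g⁻¹(3) = 3^3 mod 23.
Repeated squaring mod 23: 3^1 ≡ 3, 3^2 ≡ 3² = 9. Since 3 = 2 + 1, 3^3 ≡ 9·3: 9·3 = 27 ≡ 4. So 3^3 ≡ 4 (mod 23).
Hence g⁻¹(3) = 4.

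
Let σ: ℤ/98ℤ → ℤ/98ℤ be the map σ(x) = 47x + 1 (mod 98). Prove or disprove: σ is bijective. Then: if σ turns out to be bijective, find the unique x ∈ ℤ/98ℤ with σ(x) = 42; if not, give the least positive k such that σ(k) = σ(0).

Recall: σ is injective when σ(u) = σ(v) forces u = v.
Suppose σ(u) = σ(v) in ℤ/98ℤ. Then 47u + 1 ≡ 47v + 1 (mod 98), so 47(u − v) ≡ 0 (mod 98).
Since gcd(47, 98) = 1, 47 is invertible modulo 98, thus u − v ≡ 0 (mod 98), i.e. u = v.
We now compute 47⁻¹ mod 98 explicitly. Euclid's algorithm: 98 = 2·47 + 4, 47 = 11·4 + 3, 4 = 1·3 + 1; back-substituting gives 1 = 73·47 − 35·98, so 47⁻¹ ≡ 73 (mod 98).
Then y ↦ 73(y − 1) is a two-sided inverse to σ, so every y ∈ ℤ/98ℤ has a preimage.
So σ is bijective.
Since σ is bijective, we compute σ⁻¹(42): solve 47x + 1 ≡ 42 (mod 98), i.e. 47x ≡ 41 (mod 98).
Multiplying by 47⁻¹ = 73 gives x ≡ 73·41 = 2993 = 30·98 + 53 ≡ 53 (mod 98).
Check: σ(53) = 47·53 + 1 = 2492 = 25·98 + 42 ≡ 42 (mod 98).

53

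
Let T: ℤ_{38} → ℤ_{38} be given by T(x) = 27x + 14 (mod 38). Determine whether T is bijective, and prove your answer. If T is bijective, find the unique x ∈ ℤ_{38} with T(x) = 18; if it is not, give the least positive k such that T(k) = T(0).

10

Recall: injectivity means: for all a, b in the domain, T(a) = T(b) implies a = b.
If T(a) = T(b), then 27a ≡ 27b (mod 38). Because gcd(27, 38) = 1, we may cancel 27 to get a ≡ b (mod 38).
We now compute 27⁻¹ mod 38 explicitly. Euclid's algorithm: 38 = 1·27 + 11, 27 = 2·11 + 5, 11 = 2·5 + 1; back-substituting gives 1 = 31·27 − 22·38, so 27⁻¹ ≡ 31 (mod 38).
Then y ↦ 31(y − 14) is a two-sided inverse to T, so every y ∈ ℤ_{38} has a preimage.
Therefore T is bijective.
Since T is bijective, we compute T⁻¹(18): solve 27x + 14 ≡ 18 (mod 38), i.e. 27x ≡ 4 (mod 38).
Multiplying by 27⁻¹ = 31 gives x ≡ 31·4 = 124 = 3·38 + 10 ≡ 10 (mod 38).
Check: T(10) = 27·10 + 14 = 284 = 7·38 + 18 ≡ 18 (mod 38).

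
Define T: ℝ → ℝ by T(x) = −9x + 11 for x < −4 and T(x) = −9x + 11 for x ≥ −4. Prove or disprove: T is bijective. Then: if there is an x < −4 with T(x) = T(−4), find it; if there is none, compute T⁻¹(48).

-37/9

Both pieces are strictly decreasing (slopes −9 and −9), so each is injective on its own interval.
The left piece maps (−∞, −4) onto (47, ∞); the right piece maps [−4, ∞) onto (−∞, 47].
Since 47 = 47, the images partition ℝ: T is injective and surjective, hence bijective.
Because the two images are disjoint, no x < −4 has T(x) = T(−4), so we compute T⁻¹(48): 48 lies in (47, ∞), so solve −9x + 11 = 48: x = (48 − 11)/(−9) = −37/9.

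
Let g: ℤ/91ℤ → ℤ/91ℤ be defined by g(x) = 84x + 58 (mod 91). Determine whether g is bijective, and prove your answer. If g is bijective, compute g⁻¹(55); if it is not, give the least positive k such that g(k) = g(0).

13

Recall that injectivity means: for all u, v in the domain, g(u) = g(v) implies u = v.
We have gcd(84, 91) = 7 > 1. Taking u = 0 and v = 13: g(0) = 58 and g(13) = 84·13 + 58 = 1150 ≡ 58 (mod 91).
So g(0) = g(13) while 0 ≠ 13, hence g is not injective, hence not bijective.
Since g is not bijective, we find the least positive k with g(k) = g(0): this means 84k ≡ 0 (mod 91), i.e. 91 ∣ 84k. Since gcd(84, 91) = 7, dividing through by 7 this holds exactly when 13 ∣ 12k, and as gcd(12, 13) = 1, exactly when 13 ∣ k.
The smallest positive such k is 13.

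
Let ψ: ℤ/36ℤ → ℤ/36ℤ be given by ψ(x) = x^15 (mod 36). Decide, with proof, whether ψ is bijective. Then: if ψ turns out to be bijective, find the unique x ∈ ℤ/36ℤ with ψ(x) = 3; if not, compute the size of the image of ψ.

9

ψ(0) = 0^15 = 0.
ψ(6): Repeated squaring mod 36: 6^1 ≡ 6, 6^2 ≡ 6² = 36 ≡ 0, 6^4 ≡ 0² = 0, 6^8 ≡ 0² = 0. Since 15 = 8 + 4 + 2 + 1, 6^15 ≡ 0·0·0·6: 0·0 = 0, then 0·0 = 0, then 0·6 = 0. So 6^15 ≡ 0 (mod 36).
So ψ(0) = ψ(6) = 0 while 0 ≠ 6, so ψ is not injective, hence not bijective.
Since ψ is not bijective, we determine |image(ψ)|. Computing x^15 mod 36 for each x (by repeated squaring, reducing mod 36 at every step), the values ψ(0), ψ(1), …, ψ(35) are: 0, 1, 8, 27, 28, 17, 0, 19, 8, 9, 28, 35, 0, 1, 8, 27, 28, 17, 0, 19, 8, 9, 28, 35, 0, 1, 8, 27, 28, 17, 0, 19, 8, 9, 28, 35.
The distinct values are {0, 1, 8, 9, 17, 19, 27, 28, 35}; there are 9 of them.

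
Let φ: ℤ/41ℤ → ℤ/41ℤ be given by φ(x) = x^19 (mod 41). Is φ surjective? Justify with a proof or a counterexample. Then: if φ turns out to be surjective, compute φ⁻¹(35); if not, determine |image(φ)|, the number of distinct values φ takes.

7

Since 41 is prime, the nonzero elements of ℤ/41ℤ form a cyclic group of order 40.
As gcd(19, 40) = 1, raising to the 19th power is a bijection on this group: if s^19 ≡ t^19 then (st^{−1})^19 = 1, and the only element of order dividing gcd(19, 40) = 1 is 1, so s = t.
With φ(0) = 0 this makes φ injective on all of ℤ/41ℤ, hence bijective (finite equal-size domain and codomain). In particular φ is surjective.
Since φ is surjective, we find the preimage of 35. The inverse of x ↦ x^19 on (ℤ/41ℤ)^× is x ↦ x^19, because 19·19 = 361 = 9·40 + 1 ≡ 1 (mod 40) and x^{40} = 1 for x ≠ 0 (Fermat). So φ⁻¹(35) = 35^19 mod 41.
Repeated squaring mod 41: 35^1 ≡ 35, 35^2 ≡ 35² = 1225 ≡ 36, 35^4 ≡ 36² = 1296 ≡ 25, 35^8 ≡ 25² = 625 ≡ 10, 35^16 ≡ 10² = 100 ≡ 18. Since 19 = 16 + 2 + 1, 35^19 ≡ 18·36·35: 18·36 = 648 ≡ 33, then 33·35 = 1155 ≡ 7. So 35^19 ≡ 7 (mod 41).
Hence φ⁻¹(35) = 7.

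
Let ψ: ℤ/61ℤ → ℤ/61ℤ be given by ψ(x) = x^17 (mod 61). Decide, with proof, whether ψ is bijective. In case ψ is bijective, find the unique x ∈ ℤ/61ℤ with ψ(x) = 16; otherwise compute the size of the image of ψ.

Since 61 is prime, the nonzero elements of ℤ/61ℤ form a cyclic group of order 60.
As gcd(17, 60) = 1, raising to the 17th power is a bijection on this group: if s^17 ≡ t^17 then (st^{−1})^17 = 1, and the only element of order dividing gcd(17, 60) = 1 is 1, so s = t.
With ψ(0) = 0 this makes ψ injective on all of ℤ/61ℤ, hence bijective (finite equal-size domain and codomain). In particular ψ is bijective.
Since ψ is bijective, we find the preimage of 16. The inverse of x ↦ x^17 on (ℤ/61ℤ)^× is x ↦ x^53, because 17·53 = 901 = 15·60 + 1 ≡ 1 (mod 60) and x^{60} = 1 for x ≠ 0 (Fermat). So ψ⁻¹(16) = 16^53 mod 61.
Repeated squaring mod 61: 16^1 ≡ 16, 16^2 ≡ 16² = 256 ≡ 12, 16^4 ≡ 12² = 144 ≡ 22, 16^8 ≡ 22² = 484 ≡ 57, 16^16 ≡ 57² = 3249 ≡ 16, 16^32 ≡ 16² = 256 ≡ 12. Since 53 = 32 + 16 + 4 + 1, 16^53 ≡ 12·16·22·16: 12·16 = 192 ≡ 9, then 9·22 = 198 ≡ 15, then 15·16 = 240 ≡ 57. So 16^53 ≡ 57 (mod 61).
Hence ψ⁻¹(16) = 57.

57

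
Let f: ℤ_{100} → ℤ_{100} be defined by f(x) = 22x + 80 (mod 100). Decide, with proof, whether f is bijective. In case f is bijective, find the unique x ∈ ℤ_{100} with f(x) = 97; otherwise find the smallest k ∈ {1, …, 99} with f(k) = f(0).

Recall: injectivity means: for all u, v in the domain, f(u) = f(v) implies u = v.
We have gcd(22, 100) = 2 > 1. Taking u = 0 and v = 50: f(0) = 80 and f(50) = 22·50 + 80 = 1180 ≡ 80 (mod 100).
So f(0) = f(50) while 0 ≠ 50, hence f is not injective, hence not bijective.
Since f is not bijective, we find the least positive k with f(k) = f(0): this means 22k ≡ 0 (mod 100), i.e. 100 ∣ 22k. Since gcd(22, 100) = 2, dividing through by 2 this holds exactly when 50 ∣ 11k, and as gcd(11, 50) = 1, exactly when 50 ∣ k.
The smallest positive such k is 50.

50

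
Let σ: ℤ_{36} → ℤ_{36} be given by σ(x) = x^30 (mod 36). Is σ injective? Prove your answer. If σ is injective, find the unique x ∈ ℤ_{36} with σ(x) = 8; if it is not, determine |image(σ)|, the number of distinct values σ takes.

σ(2): Repeated squaring mod 36: 2^1 ≡ 2, 2^2 ≡ 2² = 4, 2^4 ≡ 4² = 16, 2^8 ≡ 16² = 256 ≡ 4, 2^16 ≡ 4² = 16. Since 30 = 16 + 8 + 4 + 2, 2^30 ≡ 16·4·16·4: 16·4 = 64 ≡ 28, then 28·16 = 448 ≡ 16, then 16·4 = 64 ≡ 28. So 2^30 ≡ 28 (mod 36).
σ(4): Repeated squaring mod 36: 4^1 ≡ 4, 4^2 ≡ 4² = 16, 4^4 ≡ 16² = 256 ≡ 4, 4^8 ≡ 4² = 16, 4^16 ≡ 16² = 256 ≡ 4. Since 30 = 16 + 8 + 4 + 2, 4^30 ≡ 4·16·4·16: 4·16 = 64 ≡ 28, then 28·4 = 112 ≡ 4, then 4·16 = 64 ≡ 28. So 4^30 ≡ 28 (mod 36).
So σ(2) = σ(4) = 28 while 2 ≠ 4, therefore σ is not injective.
Since σ is not injective, we determine |image(σ)|. Computing x^30 mod 36 for each x (by repeated squaring, reducing mod 36 at every step), the values σ(0), σ(1), …, σ(35) are: 0, 1, 28, 9, 28, 1, 0, 1, 28, 9, 28, 1, 0, 1, 28, 9, 28, 1, 0, 1, 28, 9, 28, 1, 0, 1, 28, 9, 28, 1, 0, 1, 28, 9, 28, 1.
The distinct values are {0, 1, 9, 28}; there are 4 of them.

4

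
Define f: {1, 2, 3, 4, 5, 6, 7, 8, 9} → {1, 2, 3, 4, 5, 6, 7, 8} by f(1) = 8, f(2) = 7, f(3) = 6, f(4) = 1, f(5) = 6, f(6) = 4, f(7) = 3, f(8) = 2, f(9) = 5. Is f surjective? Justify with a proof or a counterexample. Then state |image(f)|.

Every element of the codomain has a preimage: 1 = f(4), 2 = f(8), 3 = f(7), 4 = f(6), 5 = f(9), 6 = f(3), 7 = f(2), 8 = f(1).
Hence f is surjective.
The image of f is {1, 2, 3, 4, 5, 6, 7, 8}, which has 8 elements.

8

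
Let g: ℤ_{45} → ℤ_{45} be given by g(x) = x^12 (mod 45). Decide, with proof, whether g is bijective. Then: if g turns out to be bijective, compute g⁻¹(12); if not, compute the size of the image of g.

g(1) = 1^12 = 1.
g(2): Repeated squaring mod 45: 2^1 ≡ 2, 2^2 ≡ 2² = 4, 2^4 ≡ 4² = 16, 2^8 ≡ 16² = 256 ≡ 31. Since 12 = 8 + 4, 2^12 ≡ 31·16: 31·16 = 496 ≡ 1. So 2^12 ≡ 1 (mod 45).
So g(1) = g(2) = 1 while 1 ≠ 2, therefore g is not injective, hence not bijective.
Since g is not bijective, we determine |image(g)|. Computing x^12 mod 45 for each x (by repeated squaring, reducing mod 45 at every step), the values g(0), g(1), …, g(44) are: 0, 1, 1, 36, 1, 10, 36, 1, 1, 36, 10, 1, 36, 1, 1, 0, 1, 1, 36, 1, 10, 36, 1, 1, 36, 10, 1, 36, 1, 1, 0, 1, 1, 36, 1, 10, 36, 1, 1, 36, 10, 1, 36, 1, 1.
The distinct values are {0, 1, 10, 36}; there are 4 of them.

4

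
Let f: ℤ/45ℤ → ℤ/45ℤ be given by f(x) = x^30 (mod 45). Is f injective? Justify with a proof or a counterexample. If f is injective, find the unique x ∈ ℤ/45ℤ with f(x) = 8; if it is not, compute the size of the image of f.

6

f(1) = 1^30 = 1.
f(4): Repeated squaring mod 45: 4^1 ≡ 4, 4^2 ≡ 4² = 16, 4^4 ≡ 16² = 256 ≡ 31, 4^8 ≡ 31² = 961 ≡ 16, 4^16 ≡ 16² = 256 ≡ 31. Since 30 = 16 + 8 + 4 + 2, 4^30 ≡ 31·16·31·16: 31·16 = 496 ≡ 1, then 1·31 = 31, then 31·16 = 496 ≡ 1. So 4^30 ≡ 1 (mod 45).
So f(1) = f(4) = 1 while 1 ≠ 4, therefore f is not injective.
Since f is not injective, we determine |image(f)|. Computing x^30 mod 45 for each x (by repeated squaring, reducing mod 45 at every step), the values f(0), f(1), …, f(44) are: 0, 1, 19, 9, 1, 10, 36, 19, 19, 36, 10, 1, 9, 19, 1, 0, 1, 19, 9, 1, 10, 36, 19, 19, 36, 10, 1, 9, 19, 1, 0, 1, 19, 9, 1, 10, 36, 19, 19, 36, 10, 1, 9, 19, 1.
The distinct values are {0, 1, 9, 10, 19, 36}; there are 6 of them.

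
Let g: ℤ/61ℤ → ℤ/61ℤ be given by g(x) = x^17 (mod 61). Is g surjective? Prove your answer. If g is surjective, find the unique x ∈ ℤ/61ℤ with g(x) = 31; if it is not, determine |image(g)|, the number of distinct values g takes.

Since 61 is prime, the nonzero elements of ℤ/61ℤ form a cyclic group of order 60.
As gcd(17, 60) = 1, raising to the 17th power is a bijection on this group: if a^17 ≡ b^17 then (ab^{−1})^17 = 1, and the only element of order dividing gcd(17, 60) = 1 is 1, so a = b.
With g(0) = 0 this makes g injective on all of ℤ/61ℤ, hence bijective (finite equal-size domain and codomain). In particular g is surjective.
Since g is surjective, we find the preimage of 31. The inverse of x ↦ x^17 on (ℤ/61ℤ)^× is x ↦ x^53, because 17·53 = 901 = 15·60 + 1 ≡ 1 (mod 60) and x^{60} = 1 for x ≠ 0 (Fermat). So g⁻¹(31) = 31^53 mod 61.
Repeated squaring mod 61: 31^1 ≡ 31, 31^2 ≡ 31² = 961 ≡ 46, 31^4 ≡ 46² = 2116 ≡ 42, 31^8 ≡ 42² = 1764 ≡ 56, 31^16 ≡ 56² = 3136 ≡ 25, 31^32 ≡ 25² = 625 ≡ 15. Since 53 = 32 + 16 + 4 + 1, 31^53 ≡ 15·25·42·31: 15·25 = 375 ≡ 9, then 9·42 = 378 ≡ 12, then 12·31 = 372 ≡ 6. So 31^53 ≡ 6 (mod 61).
Hence g⁻¹(31) = 6.

6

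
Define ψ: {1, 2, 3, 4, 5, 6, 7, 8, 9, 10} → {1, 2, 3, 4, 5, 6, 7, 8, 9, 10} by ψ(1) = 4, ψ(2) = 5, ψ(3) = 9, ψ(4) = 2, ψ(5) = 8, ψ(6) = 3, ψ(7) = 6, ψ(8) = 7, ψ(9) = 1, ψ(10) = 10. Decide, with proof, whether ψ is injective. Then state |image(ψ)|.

10

The values ψ(1), …, ψ(10) are 4, 5, 9, 2, 8, 3, 6, 7, 1, 10 — all distinct.
So ψ(x_1) = ψ(x_2) only when x_1 = x_2, and ψ is injective.
The image of ψ is {1, 2, 3, 4, 5, 6, 7, 8, 9, 10}, which has 10 elements.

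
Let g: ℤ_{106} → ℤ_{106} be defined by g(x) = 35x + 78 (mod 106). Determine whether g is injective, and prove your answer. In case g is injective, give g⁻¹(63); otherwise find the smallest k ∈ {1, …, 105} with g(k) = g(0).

Suppose g(s) = g(t) in ℤ_{106}. Then 35s + 78 ≡ 35t + 78 (mod 106), hence 35(s − t) ≡ 0 (mod 106).
Since gcd(35, 106) = 1, 35 is invertible modulo 106, therefore s − t ≡ 0 (mod 106), i.e. s = t.
So g is injective.
We now compute 35⁻¹ mod 106 explicitly. Euclid's algorithm: 106 = 3·35 + 1; back-substituting gives 1 = 103·35 − 34·106, so 35⁻¹ ≡ 103 (mod 106).
Since g is injective, we compute g⁻¹(63): solve 35x + 78 ≡ 63 (mod 106), i.e. 35x ≡ 91 (mod 106).
Multiplying by 35⁻¹ = 103 gives x ≡ 103·91 = 9373 = 88·106 + 45 ≡ 45 (mod 106).
Check: g(45) = 35·45 + 78 = 1653 = 15·106 + 63 ≡ 63 (mod 106).

45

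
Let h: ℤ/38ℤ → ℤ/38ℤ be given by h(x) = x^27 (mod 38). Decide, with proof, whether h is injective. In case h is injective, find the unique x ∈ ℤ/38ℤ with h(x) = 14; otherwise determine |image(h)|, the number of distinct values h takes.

h(1) = 1^27 = 1.
h(5): Repeated squaring mod 38: 5^1 ≡ 5, 5^2 ≡ 5² = 25, 5^4 ≡ 25² = 625 ≡ 17, 5^8 ≡ 17² = 289 ≡ 23, 5^16 ≡ 23² = 529 ≡ 35. Since 27 = 16 + 8 + 2 + 1, 5^27 ≡ 35·23·25·5: 35·23 = 805 ≡ 7, then 7·25 = 175 ≡ 23, then 23·5 = 115 ≡ 1. So 5^27 ≡ 1 (mod 38).
So h(1) = h(5) = 1 while 1 ≠ 5, so h is not injective.
Since h is not injective, we determine |image(h)|. Computing x^27 mod 38 for each x (by repeated squaring, reducing mod 38 at every step), the values h(0), h(1), …, h(37) are: 0, 1, 18, 37, 20, 1, 20, 1, 18, 1, 18, 1, 18, 37, 18, 37, 20, 1, 18, 19, 20, 37, 18, 1, 20, 1, 20, 37, 20, 37, 20, 37, 18, 37, 18, 1, 20, 37.
The distinct values are {0, 1, 18, 19, 20, 37}; there are 6 of them.

6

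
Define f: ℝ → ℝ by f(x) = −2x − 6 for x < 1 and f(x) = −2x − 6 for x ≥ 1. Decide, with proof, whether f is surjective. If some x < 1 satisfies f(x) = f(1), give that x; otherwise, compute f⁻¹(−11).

5/2

Both pieces are strictly decreasing (slopes −2 and −2), so each is injective on its own interval.
The left piece maps (−∞, 1) onto (−8, ∞); the right piece maps [1, ∞) onto (−∞, −8].
These images together cover ℝ, so f is surjective.
Because the two images are disjoint, no x < 1 has f(x) = f(1), so we compute f⁻¹(−11): −11 lies in (−∞, −8], so solve −2x − 6 = −11: x = (−11 + 6)/(−2) = 5/2.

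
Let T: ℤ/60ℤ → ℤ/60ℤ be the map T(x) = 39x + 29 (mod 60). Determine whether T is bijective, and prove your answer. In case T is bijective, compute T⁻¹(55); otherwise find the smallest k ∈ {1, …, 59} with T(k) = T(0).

20

We have gcd(39, 60) = 3 > 1. Taking u = 0 and v = 20: T(0) = 29 and T(20) = 39·20 + 29 = 809 ≡ 29 (mod 60).
So T(0) = T(20) while 0 ≠ 20, hence T is not injective, hence not bijective.
Since T is not bijective, we find the least positive k with T(k) = T(0): this means 39k ≡ 0 (mod 60), i.e. 60 ∣ 39k. Since gcd(39, 60) = 3, dividing through by 3 this holds exactly when 20 ∣ 13k, and as gcd(13, 20) = 1, exactly when 20 ∣ k.
The smallest positive such k is 20.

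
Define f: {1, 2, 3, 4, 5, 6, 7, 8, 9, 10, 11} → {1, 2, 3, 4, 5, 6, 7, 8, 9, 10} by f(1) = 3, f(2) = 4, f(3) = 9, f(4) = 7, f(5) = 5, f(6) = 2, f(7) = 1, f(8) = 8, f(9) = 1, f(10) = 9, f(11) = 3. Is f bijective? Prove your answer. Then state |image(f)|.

8

f(7) = 1 = f(9) with 7 ≠ 9, so f is not injective, hence not bijective.
The image of f is {1, 2, 3, 4, 5, 7, 8, 9}, which has 8 elements.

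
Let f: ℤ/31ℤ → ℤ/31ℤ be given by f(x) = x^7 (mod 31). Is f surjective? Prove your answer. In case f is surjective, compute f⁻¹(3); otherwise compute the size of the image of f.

24

Since 31 is prime, the nonzero elements of ℤ/31ℤ form a cyclic group of order 30.
As gcd(7, 30) = 1, raising to the 7th power is a bijection on this group: if x_1^7 ≡ x_2^7 then (x_1x_2^{−1})^7 = 1, and the only element of order dividing gcd(7, 30) = 1 is 1, so x_1 = x_2.
With f(0) = 0 this makes f injective on all of ℤ/31ℤ, hence bijective (finite equal-size domain and codomain). In particular f is surjective.
Since f is surjective, we find the preimage of 3. The inverse of x ↦ x^7 on (ℤ/31ℤ)^× is x ↦ x^13, because 7·13 = 91 = 3·30 + 1 ≡ 1 (mod 30) and x^{30} = 1 for x ≠ 0 (Fermat). So f⁻¹(3) = 3^13 mod 31.
Repeated squaring mod 31: 3^1 ≡ 3, 3^2 ≡ 3² = 9, 3^4 ≡ 9² = 81 ≡ 19, 3^8 ≡ 19² = 361 ≡ 20. Since 13 = 8 + 4 + 1, 3^13 ≡ 20·19·3: 20·19 = 380 ≡ 8, then 8·3 = 24. So 3^13 ≡ 24 (mod 31).
Hence f⁻¹(3) = 24.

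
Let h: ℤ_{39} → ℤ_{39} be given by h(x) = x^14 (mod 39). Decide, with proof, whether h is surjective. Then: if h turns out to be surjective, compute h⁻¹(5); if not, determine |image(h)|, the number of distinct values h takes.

h(5): Repeated squaring mod 39: 5^1 ≡ 5, 5^2 ≡ 5² = 25, 5^4 ≡ 25² = 625 ≡ 1, 5^8 ≡ 1² = 1. Since 14 = 8 + 4 + 2, 5^14 ≡ 1·1·25: 1·1 = 1, then 1·25 = 25. So 5^14 ≡ 25 (mod 39).
h(8): Repeated squaring mod 39: 8^1 ≡ 8, 8^2 ≡ 8² = 64 ≡ 25, 8^4 ≡ 25² = 625 ≡ 1, 8^8 ≡ 1² = 1. Since 14 = 8 + 4 + 2, 8^14 ≡ 1·1·25: 1·1 = 1, then 1·25 = 25. So 8^14 ≡ 25 (mod 39).
So h(5) = h(8) = 25 while 5 ≠ 8, therefore h is not injective.
A non-injective map from the 39-element set ℤ_{39} to itself takes at most 38 distinct values, so it cannot be surjective. Hence h is not surjective.
Since h is not surjective, we determine |image(h)|. Computing x^14 mod 39 for each x (by repeated squaring, reducing mod 39 at every step), the values h(0), h(1), …, h(38) are: 0, 1, 4, 9, 16, 25, 36, 10, 25, 3, 22, 4, 27, 13, 1, 30, 22, 16, 12, 10, 10, 12, 16, 22, 30, 1, 13, 27, 4, 22, 3, 25, 10, 36, 25, 16, 9, 4, 1.
The distinct values are {0, 1, 3, 4, 9, 10, 12, 13, 16, 22, 25, 27, 30, 36}; there are 14 of them.

14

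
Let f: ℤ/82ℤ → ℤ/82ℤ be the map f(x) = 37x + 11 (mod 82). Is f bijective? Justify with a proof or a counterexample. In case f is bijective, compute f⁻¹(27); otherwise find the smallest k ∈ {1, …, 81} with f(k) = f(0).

78

If f(x_1) = f(x_2), then 37x_1 ≡ 37x_2 (mod 82). Because gcd(37, 82) = 1, we may cancel 37 to get x_1 ≡ x_2 (mod 82).
We now compute 37⁻¹ mod 82 explicitly. Euclid's algorithm: 82 = 2·37 + 8, 37 = 4·8 + 5, 8 = 1·5 + 3, 5 = 1·3 + 2, 3 = 1·2 + 1; back-substituting gives 1 = 51·37 − 23·82, so 37⁻¹ ≡ 51 (mod 82).
Then y ↦ 51(y − 11) is a two-sided inverse to f, so every y ∈ ℤ/82ℤ has a preimage.
So f is bijective.
Since f is bijective, we find f⁻¹(27): we need 37x ≡ 27 − 11 ≡ 16 (mod 82). Using 37⁻¹ = 51: x ≡ 51·16 = 816 = 9·82 + 78, so x = 78.
Check: f(78) = 37·78 + 11 = 2897 = 35·82 + 27 ≡ 27 (mod 82).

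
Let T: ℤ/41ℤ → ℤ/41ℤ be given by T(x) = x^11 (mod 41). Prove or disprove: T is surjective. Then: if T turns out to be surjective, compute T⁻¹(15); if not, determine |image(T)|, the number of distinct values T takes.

Since 41 is prime, the nonzero elements of ℤ/41ℤ form a cyclic group of order 40.
As gcd(11, 40) = 1, raising to the 11th power is a bijection on this group: if x_1^11 ≡ x_2^11 then (x_1x_2^{−1})^11 = 1, and the only element of order dividing gcd(11, 40) = 1 is 1, so x_1 = x_2.
With T(0) = 0 this makes T injective on all of ℤ/41ℤ, hence bijective (finite equal-size domain and codomain). In particular T is surjective.
Since T is surjective, we find the preimage of 15. The inverse of x ↦ x^11 on (ℤ/41ℤ)^× is x ↦ x^11, because 11·11 = 121 = 3·40 + 1 ≡ 1 (mod 40) and x^{40} = 1 for x ≠ 0 (Fermat). So T⁻¹(15) = 15^11 mod 41.
Repeated squaring mod 41: 15^1 ≡ 15, 15^2 ≡ 15² = 225 ≡ 20, 15^4 ≡ 20² = 400 ≡ 31, 15^8 ≡ 31² = 961 ≡ 18. Since 11 = 8 + 2 + 1, 15^11 ≡ 18·20·15: 18·20 = 360 ≡ 32, then 32·15 = 480 ≡ 29. So 15^11 ≡ 29 (mod 41).
Hence T⁻¹(15) = 29.

29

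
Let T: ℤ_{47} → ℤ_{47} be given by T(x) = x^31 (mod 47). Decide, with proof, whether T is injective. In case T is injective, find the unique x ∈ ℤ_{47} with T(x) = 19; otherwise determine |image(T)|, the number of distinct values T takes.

44

Since 47 is prime, the nonzero elements of ℤ_{47} form a cyclic group of order 46.
As gcd(31, 46) = 1, raising to the 31st power is a bijection on this group: if a^31 ≡ b^31 then (ab^{−1})^31 = 1, and the only element of order dividing gcd(31, 46) = 1 is 1, so a = b.
With T(0) = 0 this makes T injective on all of ℤ_{47}, hence bijective (finite equal-size domain and codomain). In particular T is injective.
Since T is injective, we find the preimage of 19. The inverse of x ↦ x^31 on (ℤ_{47})^× is x ↦ x^3, because 31·3 = 93 = 2·46 + 1 ≡ 1 (mod 46) and x^{46} = 1 for x ≠ 0 (Fermat). So T⁻¹(19) = 19^3 mod 47.
Repeated squaring mod 47: 19^1 ≡ 19, 19^2 ≡ 19² = 361 ≡ 32. Since 3 = 2 + 1, 19^3 ≡ 32·19: 32·19 = 608 ≡ 44. So 19^3 ≡ 44 (mod 47).
Hence T⁻¹(19) = 44.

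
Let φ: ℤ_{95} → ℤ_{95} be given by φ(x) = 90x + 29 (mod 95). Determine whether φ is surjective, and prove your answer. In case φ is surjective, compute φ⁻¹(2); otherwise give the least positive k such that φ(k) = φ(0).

19

Since gcd(90, 95) = 5, we have 90x ≡ 0 (mod 5) for all x, so φ(x) ≡ 4 (mod 5).
But 0 ≢ 4 (mod 5), so 0 ∈ ℤ_{95} has no preimage. Hence φ is not surjective.
Since φ is not surjective, we find the least positive k with φ(k) = φ(0): this means 90k ≡ 0 (mod 95), i.e. 95 ∣ 90k. Since gcd(90, 95) = 5, dividing through by 5 this holds exactly when 19 ∣ 18k, and as gcd(18, 19) = 1, exactly when 19 ∣ k.
The smallest positive such k is 19.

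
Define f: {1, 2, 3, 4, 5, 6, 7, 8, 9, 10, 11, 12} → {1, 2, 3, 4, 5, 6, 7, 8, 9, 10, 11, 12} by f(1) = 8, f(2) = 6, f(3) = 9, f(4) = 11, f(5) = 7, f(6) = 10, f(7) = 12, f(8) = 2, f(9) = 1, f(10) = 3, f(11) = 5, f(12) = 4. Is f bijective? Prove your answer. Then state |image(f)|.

The values 8, 6, 9, 11, 7, 10, 12, 2, 1, 3, 5, 4 are a permutation of {1, 2, 3, 4, 5, 6, 7, 8, 9, 10, 11, 12}: each element appears exactly once.
So f is injective and surjective, hence bijective.
The image of f is {1, 2, 3, 4, 5, 6, 7, 8, 9, 10, 11, 12}, which has 12 elements.

12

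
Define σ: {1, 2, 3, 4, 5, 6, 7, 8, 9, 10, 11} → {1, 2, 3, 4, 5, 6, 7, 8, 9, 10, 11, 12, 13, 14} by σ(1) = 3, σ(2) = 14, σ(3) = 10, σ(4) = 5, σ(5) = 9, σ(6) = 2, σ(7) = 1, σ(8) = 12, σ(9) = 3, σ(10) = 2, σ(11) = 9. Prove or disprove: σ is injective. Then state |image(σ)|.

8

σ(1) = 3 = σ(9) with 1 ≠ 9, so σ is not injective.
The image of σ is {1, 2, 3, 5, 9, 10, 12, 14}, which has 8 elements.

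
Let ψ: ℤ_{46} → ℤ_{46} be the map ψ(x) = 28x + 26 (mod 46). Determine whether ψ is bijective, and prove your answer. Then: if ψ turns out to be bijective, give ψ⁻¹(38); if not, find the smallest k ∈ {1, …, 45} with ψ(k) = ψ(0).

Recall that ψ is injective when ψ(a) = ψ(b) forces a = b.
We have gcd(28, 46) = 2 > 1. Taking a = 0 and b = 23: ψ(0) = 26 and ψ(23) = 28·23 + 26 = 670 ≡ 26 (mod 46).
So ψ(0) = ψ(23) while 0 ≠ 23, so ψ is not injective, hence not bijective.
Since ψ is not bijective, we find the least positive k with ψ(k) = ψ(0): this means 28k ≡ 0 (mod 46), i.e. 46 ∣ 28k. Since gcd(28, 46) = 2, dividing through by 2 this holds exactly when 23 ∣ 14k, and as gcd(14, 23) = 1, exactly when 23 ∣ k.
The smallest positive such k is 23.

23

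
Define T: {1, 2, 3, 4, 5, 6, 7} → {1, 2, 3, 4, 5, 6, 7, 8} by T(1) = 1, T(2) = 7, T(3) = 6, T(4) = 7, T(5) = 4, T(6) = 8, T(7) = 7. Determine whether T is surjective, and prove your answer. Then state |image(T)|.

No element maps to 2, so T is not surjective.
The image of T is {1, 4, 6, 7, 8}, which has 5 elements.

5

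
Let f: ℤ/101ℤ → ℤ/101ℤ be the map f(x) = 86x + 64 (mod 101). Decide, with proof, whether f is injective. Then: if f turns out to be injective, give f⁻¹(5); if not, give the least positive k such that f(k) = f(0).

78

If f(s) = f(t), then 86s ≡ 86t (mod 101). Because gcd(86, 101) = 1, we may cancel 86 to get s ≡ t (mod 101).
So f is injective.
We now compute 86⁻¹ mod 101 explicitly. Euclid's algorithm: 101 = 1·86 + 15, 86 = 5·15 + 11, 15 = 1·11 + 4, 11 = 2·4 + 3, 4 = 1·3 + 1; back-substituting gives 1 = 74·86 − 63·101, so 86⁻¹ ≡ 74 (mod 101).
Since f is injective, we find f⁻¹(5): we need 86x ≡ 5 − 64 ≡ 42 (mod 101). Using 86⁻¹ = 74: x ≡ 74·42 = 3108 = 30·101 + 78, so x = 78.
Check: f(78) = 86·78 + 64 = 6772 = 67·101 + 5 ≡ 5 (mod 101).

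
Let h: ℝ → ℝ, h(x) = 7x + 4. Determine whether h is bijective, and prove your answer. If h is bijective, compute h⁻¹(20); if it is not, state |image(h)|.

Suppose h(a) = h(b). Then 7a + 4 = 7b + 4, therefore 7a = 7b, hence a = b.
For any y ∈ ℝ, x = (y − 4)/7 satisfies h(x) = y.
Hence h is bijective.
Since h is bijective, we compute h⁻¹(20) = (20 − 4)/7 = 16/7.

16/7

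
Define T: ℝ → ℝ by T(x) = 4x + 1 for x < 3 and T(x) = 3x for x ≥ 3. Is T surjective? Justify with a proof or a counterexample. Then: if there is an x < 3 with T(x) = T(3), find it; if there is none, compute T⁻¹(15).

Both pieces are strictly increasing (slopes 4 and 3), so each is injective on its own interval.
The left piece maps (−∞, 3) onto (−∞, 13); the right piece maps [3, ∞) onto [9, ∞).
The union (−∞, 13) ∪ [9, ∞) covers ℝ, so T is surjective.
For the follow-up: the images overlap, so an x < 3 with T(x) = T(3) exists. T(3) = 9; solving 4x + 1 = 9 for x < 3 gives x = (9 − 1)/4 = 2.

2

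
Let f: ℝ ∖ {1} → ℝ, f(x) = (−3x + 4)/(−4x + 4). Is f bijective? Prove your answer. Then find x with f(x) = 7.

If f(x) = 3/4, cross-multiplying gives −4(−3x + 4) = −3(−4x + 4), which simplifies to −16 = −12 — false.  So 3/4 has no preimage and f is not surjective.
So f is not bijective.
Solving f(x) = 7: cross-multiplying gives −3x + 4 = 7(−4x + 4), which rearranges to 25x = 24, so x = 24/25.

24/25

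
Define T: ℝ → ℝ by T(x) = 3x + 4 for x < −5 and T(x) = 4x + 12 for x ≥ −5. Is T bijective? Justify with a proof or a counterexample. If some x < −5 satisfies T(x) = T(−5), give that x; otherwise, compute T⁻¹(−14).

Both pieces are strictly increasing (slopes 3 and 4), so each is injective on its own interval.
The left piece maps (−∞, −5) onto (−∞, −11); the right piece maps [−5, ∞) onto [−8, ∞).
The images leave a gap (−11 has no preimage), so T is not surjective, hence not bijective.
Because the two images are disjoint, no x < −5 has T(x) = T(−5), so we compute T⁻¹(−14): −14 lies in (−∞, −11), so solve 3x + 4 = −14: x = (−14 − 4)/3 = −6.

-6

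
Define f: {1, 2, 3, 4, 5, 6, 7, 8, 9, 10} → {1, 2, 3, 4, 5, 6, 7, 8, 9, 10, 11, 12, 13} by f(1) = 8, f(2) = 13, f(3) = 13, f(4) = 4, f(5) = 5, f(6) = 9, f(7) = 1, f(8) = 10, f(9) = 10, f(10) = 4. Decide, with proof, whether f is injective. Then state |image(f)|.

f(2) = 13 = f(3) with 2 ≠ 3, so f is not injective.
The image of f is {1, 4, 5, 8, 9, 10, 13}, which has 7 elements.

7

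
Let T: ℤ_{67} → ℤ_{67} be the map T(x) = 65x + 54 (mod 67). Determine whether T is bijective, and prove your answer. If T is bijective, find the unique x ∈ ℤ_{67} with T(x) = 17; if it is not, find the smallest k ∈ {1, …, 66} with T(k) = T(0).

Recall that injectivity means: for all a, b in the domain, T(a) = T(b) implies a = b.
If T(a) = T(b), then 65a ≡ 65b (mod 67). Because gcd(65, 67) = 1, we may cancel 65 to get a ≡ b (mod 67).
We now compute 65⁻¹ mod 67 explicitly. Euclid's algorithm: 67 = 1·65 + 2, 65 = 32·2 + 1; back-substituting gives 1 = 33·65 − 32·67, so 65⁻¹ ≡ 33 (mod 67).
For any y ∈ ℤ_{67}, x = 33(y − 54) mod 67 satisfies T(x) = 65·33(y − 54) + 54 ≡ y (since 65·33 ≡ 1 mod 67). So every y has a preimage.
Therefore T is bijective.
Since T is bijective, we compute T⁻¹(17): solve 65x + 54 ≡ 17 (mod 67), i.e. 65x ≡ 30 (mod 67).
Multiplying by 65⁻¹ = 33 gives x ≡ 33·30 = 990 = 14·67 + 52 ≡ 52 (mod 67).
Check: T(52) = 65·52 + 54 = 3434 = 51·67 + 17 ≡ 17 (mod 67).

52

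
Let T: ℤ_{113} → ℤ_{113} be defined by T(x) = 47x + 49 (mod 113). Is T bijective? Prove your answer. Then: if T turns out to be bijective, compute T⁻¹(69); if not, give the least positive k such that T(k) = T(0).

If T(a) = T(b), then 47a ≡ 47b (mod 113). Because gcd(47, 113) = 1, we may cancel 47 to get a ≡ b (mod 113).
We now compute 47⁻¹ mod 113 explicitly. Euclid's algorithm: 113 = 2·47 + 19, 47 = 2·19 + 9, 19 = 2·9 + 1; back-substituting gives 1 = 101·47 − 42·113, so 47⁻¹ ≡ 101 (mod 113).
Then y ↦ 101(y − 49) is a two-sided inverse to T, so every y ∈ ℤ_{113} has a preimage.
So T is bijective.
Since T is bijective, we compute T⁻¹(69): solve 47x + 49 ≡ 69 (mod 113), i.e. 47x ≡ 20 (mod 113).
Multiplying by 47⁻¹ = 101 gives x ≡ 101·20 = 2020 = 17·113 + 99 ≡ 99 (mod 113).
Check: T(99) = 47·99 + 49 = 4702 = 41·113 + 69 ≡ 69 (mod 113).

99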